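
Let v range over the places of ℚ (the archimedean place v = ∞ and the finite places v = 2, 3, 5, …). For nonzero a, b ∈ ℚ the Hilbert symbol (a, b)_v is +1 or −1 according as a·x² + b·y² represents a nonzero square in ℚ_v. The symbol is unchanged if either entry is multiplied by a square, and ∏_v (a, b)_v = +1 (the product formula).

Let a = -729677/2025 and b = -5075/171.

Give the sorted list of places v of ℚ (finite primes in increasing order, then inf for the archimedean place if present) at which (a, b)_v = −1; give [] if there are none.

(a, b) ≡ (-533, -3857) mod (ℚ^×)²; places V = {2, 3, 5, 7, 13, 19, 29, 37, 41, ∞}.
(a,b)_13: α=1, u≡7; β=0, v≡4 (mod 13); (7|13)=-1, (4|13)=+1; sign (−1)^0·-1^0·+1^1 = +1.
(a,b)_∞: sgn(-533)=−, sgn(-3857)=−, so -1.
(a,b)_2: α=0, β=0; u≡3, v≡7 (mod 8); ε(u)ε(v)=1·1, αω(v)=0·0, βω(u)=0·1; sum ≡ 1  ⇒  -1.
(a,b)_29: α=0, u≡19; β=1, v≡10 (mod 29); (19|29)=-1, (10|29)=-1; sign (−1)^0·-1^1·-1^0 = -1.
(a,b)_7: α=0, u≡5; β=1, v≡1 (mod 7); (5|7)=-1, (1|7)=+1; sign (−1)^0·-1^1·+1^0 = -1.
(a,b)_3: α=-4, u≡1; β=-2, v≡1 (mod 3); (1|3)=+1, (1|3)=+1; sign (−1)^0·+1^-2·+1^-4 = +1.
(a,b)_41: α=1, u≡28; β=0, v≡13 (mod 41); (28|41)=-1, (13|41)=-1; sign (−1)^0·-1^0·-1^1 = -1.
(a,b)_37: α=2, u≡20; β=0, v≡11 (mod 37); (20|37)=-1, (11|37)=+1; sign (−1)^0·-1^0·+1^2 = +1.
(a,b)_5: α=-2, u≡3; β=2, v≡2 (mod 5); (3|5)=-1, (2|5)=-1; sign (−1)^0·-1^2·-1^-2 = +1.
(a,b)_19: α=0, u≡12; β=-1, v≡4 (mod 19); (12|19)=-1, (4|19)=+1; sign (−1)^0·-1^-1·+1^0 = -1.
|Ram(-533, -3857)| = 6, even; anisotropic at {2, 7, 19, 29, 41, ∞}.

[2, 7, 19, 29, 41, inf]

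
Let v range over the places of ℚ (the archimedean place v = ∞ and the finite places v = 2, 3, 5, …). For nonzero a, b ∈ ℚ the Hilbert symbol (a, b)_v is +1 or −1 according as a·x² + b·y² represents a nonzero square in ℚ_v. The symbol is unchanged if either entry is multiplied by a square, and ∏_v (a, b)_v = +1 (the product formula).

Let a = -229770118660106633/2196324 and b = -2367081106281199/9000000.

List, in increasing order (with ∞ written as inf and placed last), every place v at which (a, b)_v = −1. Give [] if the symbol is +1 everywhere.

[7, 17, 53, inf]

(a, b) ≡ (-10967873, -20000239) mod (ℚ^×)²; places V = {2, 3, 5, 7, 11, 13, 17, 19, 23, 29, 31, 37, 43, 47, 53, ∞}.
(a,b)_19: α=-2, u≡13; β=0, v≡9 (mod 19); (13|19)=-1, (9|19)=+1; sign (−1)^0·-1^0·+1^-2 = +1.
(a,b)_43: α=0, u≡37; β=2, v≡34 (mod 43); (37|43)=-1, (34|43)=-1; sign (−1)^0·-1^2·-1^0 = +1.
(a,b)_2: α=-2, β=-6; u≡7, v≡1 (mod 8); ε(u)ε(v)=1·0, αω(v)=-2·0, βω(u)=-6·0; sum ≡ 0  ⇒  +1.
(a,b)_31: α=2, u≡18; β=1, v≡11 (mod 31); (18|31)=+1, (11|31)=-1; sign (−1)^0·+1^1·-1^2 = +1.
(a,b)_53: α=1, u≡43; β=1, v≡34 (mod 53); (43|53)=+1, (34|53)=-1; sign (−1)^0·+1^1·-1^1 = -1.
(a,b)_3: α=-2, u≡1; β=-2, v≡2 (mod 3); (1|3)=+1, (2|3)=-1; sign (−1)^0·+1^-2·-1^-2 = +1.
(a,b)_13: α=-2, u≡6; β=0, v≡12 (mod 13); (6|13)=-1, (12|13)=+1; sign (−1)^0·-1^0·+1^-2 = +1.
(a,b)_7: α=3, u≡5; β=1, v≡3 (mod 7); (5|7)=-1, (3|7)=-1; sign (−1)^1·-1^1·-1^3 = -1.
(a,b)_47: α=1, u≡15; β=1, v≡34 (mod 47); (15|47)=-1, (34|47)=+1; sign (−1)^1·-1^1·+1^1 = +1.
(a,b)_23: α=2, u≡10; β=2, v≡9 (mod 23); (10|23)=-1, (9|23)=+1; sign (−1)^0·-1^2·+1^2 = +1.
(a,b)_29: α=2, u≡14; β=0, v≡21 (mod 29); (14|29)=-1, (21|29)=-1; sign (−1)^0·-1^0·-1^2 = +1.
(a,b)_5: α=0, u≡3; β=-6, v≡1 (mod 5); (3|5)=-1, (1|5)=+1; sign (−1)^0·-1^-6·+1^0 = +1.
(a,b)_37: α=1, u≡29; β=1, v≡19 (mod 37); (29|37)=-1, (19|37)=-1; sign (−1)^0·-1^1·-1^1 = +1.
(a,b)_11: α=0, u≡2; β=2, v≡3 (mod 11); (2|11)=-1, (3|11)=+1; sign (−1)^0·-1^2·+1^0 = +1.
(a,b)_17: α=1, u≡13; β=0, v≡7 (mod 17); (13|17)=+1, (7|17)=-1; sign (−1)^0·+1^0·-1^1 = -1.
(a,b)_∞: sgn(-10967873)=−, sgn(-20000239)=−, so -1.
(-10967873, -20000239 / ℚ) ramifies at {7, 17, 53, ∞}: a division algebra.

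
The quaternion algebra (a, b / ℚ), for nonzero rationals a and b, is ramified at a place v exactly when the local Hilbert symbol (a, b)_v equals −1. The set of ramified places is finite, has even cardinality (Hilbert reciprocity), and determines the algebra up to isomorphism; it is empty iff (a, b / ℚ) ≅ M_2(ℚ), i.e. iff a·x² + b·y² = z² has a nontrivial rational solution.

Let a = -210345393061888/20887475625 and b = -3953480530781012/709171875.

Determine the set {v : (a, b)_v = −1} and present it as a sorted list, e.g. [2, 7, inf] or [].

[3, inf]

(a, b) ≡ (-7, -231) mod (ℚ^×)²; places V = {2, 3, 5, 7, 11, 17, 19, 23, 41, 47, ∞}.
(a,b)_47: α=-2, u≡20; β=0, v≡34 (mod 47); (20|47)=-1, (34|47)=+1; sign (−1)^0·-1^0·+1^-2 = +1.
(a,b)_17: α=0, u≡5; β=4, v≡11 (mod 17); (5|17)=-1, (11|17)=-1; sign (−1)^0·-1^4·-1^0 = +1.
(a,b)_41: α=-2, u≡6; β=-2, v≡30 (mod 41); (6|41)=-1, (30|41)=-1; sign (−1)^0·-1^-2·-1^-2 = +1.
(a,b)_23: α=2, u≡12; β=2, v≡14 (mod 23); (12|23)=+1, (14|23)=-1; sign (−1)^0·+1^2·-1^2 = +1.
(a,b)_5: α=-4, u≡2; β=-6, v≡4 (mod 5); (2|5)=-1, (4|5)=+1; sign (−1)^0·-1^-6·+1^-4 = +1.
(a,b)_19: α=2, u≡10; β=0, v≡6 (mod 19); (10|19)=-1, (6|19)=+1; sign (−1)^0·-1^0·+1^2 = +1.
(a,b)_7: α=5, u≡5; β=5, v≡1 (mod 7); (5|7)=-1, (1|7)=+1; sign (−1)^1·-1^5·+1^5 = +1.
(a,b)_11: α=0, u≡3; β=3, v≡5 (mod 11); (3|11)=+1, (5|11)=+1; sign (−1)^0·+1^3·+1^0 = +1.
(a,b)_2: α=16, β=2; u≡1, v≡1 (mod 8); ε(u)ε(v)=0·0, αω(v)=16·0, βω(u)=2·0; sum ≡ 0  ⇒  +1.
(a,b)_∞: sgn(-7)=−, sgn(-231)=−, so -1.
(a,b)_3: α=-2, u≡2; β=-3, v≡1 (mod 3); (2|3)=-1, (1|3)=+1; sign (−1)^0·-1^-3·+1^-2 = -1.
|Ram(-7, -231)| = 2, even; anisotropic at {3, ∞}.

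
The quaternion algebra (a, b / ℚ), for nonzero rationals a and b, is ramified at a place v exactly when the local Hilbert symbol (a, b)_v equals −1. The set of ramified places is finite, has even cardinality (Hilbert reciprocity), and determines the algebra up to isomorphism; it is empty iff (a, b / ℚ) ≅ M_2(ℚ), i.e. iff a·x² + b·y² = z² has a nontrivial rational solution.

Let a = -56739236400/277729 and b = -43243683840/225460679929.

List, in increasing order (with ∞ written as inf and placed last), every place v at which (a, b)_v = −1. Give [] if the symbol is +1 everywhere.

[7, 11, 19, inf]

Mod squares: a ≡ -11, b ≡ -665. Check v ∈ {∞, 2, 3, 5, 7, 11, 17, 19, 31, 53}.
v=53: a=53^0·(≡46), b=53^-2·(≡13) mod 53; (46|53)=+1, (13|53)=+1; (−1)^{0·-2·26}·(+1)^-2·(+1)^0 = +1.
v=2: v_2(a)=4, v_2(b)=14; units ≡ 5, 7 (mod 8); ε·ε+αω+βω = 0·1+4·0+14·1 ≡ 0  ⇒  (a,b)_2 = +1.
v=31: a=31^-2·(≡5), b=31^-2·(≡13) mod 31; (5|31)=+1, (13|31)=-1; (−1)^{-2·-2·15}·(+1)^-2·(-1)^-2 = +1.
v=∞: -11 < 0 and -665 < 0  ⇒  (a,b)_∞ = -1.
v=19: a=19^2·(≡14), b=19^1·(≡10) mod 19; (14|19)=-1, (10|19)=-1; (−1)^{2·1·9}·(-1)^1·(-1)^2 = -1.
v=7: a=7^2·(≡3), b=7^3·(≡3) mod 7; (3|7)=-1, (3|7)=-1; (−1)^{2·3·3}·(-1)^3·(-1)^2 = -1.
v=3: a=3^6·(≡1), b=3^4·(≡1) mod 3; (1|3)=+1, (1|3)=+1; (−1)^{6·4·1}·(+1)^4·(+1)^6 = +1.
v=11: a=11^1·(≡10), b=11^0·(≡6) mod 11; (10|11)=-1, (6|11)=-1; (−1)^{1·0·5}·(-1)^0·(-1)^1 = -1.
v=17: a=17^-2·(≡11), b=17^-4·(≡15) mod 17; (11|17)=-1, (15|17)=+1; (−1)^{-2·-4·8}·(-1)^-4·(+1)^-2 = +1.
v=5: a=5^2·(≡1), b=5^1·(≡3) mod 5; (1|5)=+1, (3|5)=-1; (−1)^{2·1·2}·(+1)^1·(-1)^2 = +1.
(-11, -665 / ℚ) ramifies at {7, 11, 19, ∞}: a division algebra.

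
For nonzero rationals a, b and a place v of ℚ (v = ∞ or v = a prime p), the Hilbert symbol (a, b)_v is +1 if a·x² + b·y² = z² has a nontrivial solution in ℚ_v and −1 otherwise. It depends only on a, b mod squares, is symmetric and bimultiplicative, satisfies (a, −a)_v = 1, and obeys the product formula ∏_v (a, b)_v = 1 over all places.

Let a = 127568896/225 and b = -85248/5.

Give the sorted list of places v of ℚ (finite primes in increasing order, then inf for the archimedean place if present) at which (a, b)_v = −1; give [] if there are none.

[2, 37]

Mod squares: a ≡ 91, b ≡ -185. Check v ∈ {∞, 2, 3, 5, 7, 13, 37}.
v=∞: 91 > 0 and -185 < 0  ⇒  (a,b)_∞ = +1.
v=3: a=3^-2·(≡1), b=3^2·(≡1) mod 3; (1|3)=+1, (1|3)=+1; (−1)^{-2·2·1}·(+1)^2·(+1)^-2 = +1.
v=13: a=13^1·(≡5), b=13^0·(≡9) mod 13; (5|13)=-1, (9|13)=+1; (−1)^{1·0·6}·(-1)^0·(+1)^1 = +1.
v=5: a=5^-2·(≡4), b=5^-1·(≡2) mod 5; (4|5)=+1, (2|5)=-1; (−1)^{-2·-1·2}·(+1)^-1·(-1)^-2 = +1.
v=7: a=7^1·(≡6), b=7^0·(≡1) mod 7; (6|7)=-1, (1|7)=+1; (−1)^{1·0·3}·(-1)^0·(+1)^1 = +1.
v=2: v_2(a)=10, v_2(b)=8; units ≡ 3, 7 (mod 8); ε·ε+αω+βω = 1·1+10·0+8·1 ≡ 1  ⇒  (a,b)_2 = -1.
v=37: a=37^2·(≡6), b=37^1·(≡35) mod 37; (6|37)=-1, (35|37)=-1; (−1)^{2·1·18}·(-1)^1·(-1)^2 = -1.
|Ram(91, -185)| = 2, even; anisotropic at {2, 37}.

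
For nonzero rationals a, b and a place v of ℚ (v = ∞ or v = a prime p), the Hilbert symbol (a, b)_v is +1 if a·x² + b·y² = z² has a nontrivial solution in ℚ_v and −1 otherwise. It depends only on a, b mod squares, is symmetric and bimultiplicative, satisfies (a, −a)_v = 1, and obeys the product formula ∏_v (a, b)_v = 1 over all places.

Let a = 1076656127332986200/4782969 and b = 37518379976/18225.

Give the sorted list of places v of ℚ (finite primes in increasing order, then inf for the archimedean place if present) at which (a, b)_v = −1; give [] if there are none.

[2, 11, 17, 23]

(a, b) ≡ (3542, 5474) mod (ℚ^×)²; places V = {2, 3, 5, 7, 11, 13, 17, 23, ∞}.
(a,b)_17: α=2, u≡6; β=3, v≡16 (mod 17); (6|17)=-1, (16|17)=+1; sign (−1)^0·-1^3·+1^2 = -1.
(a,b)_5: α=2, u≡2; β=-2, v≡4 (mod 5); (2|5)=-1, (4|5)=+1; sign (−1)^0·-1^-2·+1^2 = +1.
(a,b)_13: α=2, u≡7; β=0, v≡1 (mod 13); (7|13)=-1, (1|13)=+1; sign (−1)^0·-1^0·+1^2 = +1.
(a,b)_∞: sgn(3542)=+, sgn(5474)=+, so +1.
(a,b)_11: α=1, u≡3; β=2, v≡10 (mod 11); (3|11)=+1, (10|11)=-1; sign (−1)^0·+1^2·-1^1 = -1.
(a,b)_3: α=-14, u≡2; β=-6, v≡2 (mod 3); (2|3)=-1, (2|3)=-1; sign (−1)^0·-1^-6·-1^-14 = +1.
(a,b)_7: α=7, u≡2; β=3, v≡6 (mod 7); (2|7)=+1, (6|7)=-1; sign (−1)^1·+1^3·-1^7 = +1.
(a,b)_23: α=3, u≡18; β=1, v≡4 (mod 23); (18|23)=+1, (4|23)=+1; sign (−1)^1·+1^1·+1^3 = -1.
(a,b)_2: α=3, β=3; u≡3, v≡1 (mod 8); ε(u)ε(v)=1·0, αω(v)=3·0, βω(u)=3·1; sum ≡ 1  ⇒  -1.
Ram(3542, 5474) = {2, 11, 17, 23}; no ℚ_2-point on the conic.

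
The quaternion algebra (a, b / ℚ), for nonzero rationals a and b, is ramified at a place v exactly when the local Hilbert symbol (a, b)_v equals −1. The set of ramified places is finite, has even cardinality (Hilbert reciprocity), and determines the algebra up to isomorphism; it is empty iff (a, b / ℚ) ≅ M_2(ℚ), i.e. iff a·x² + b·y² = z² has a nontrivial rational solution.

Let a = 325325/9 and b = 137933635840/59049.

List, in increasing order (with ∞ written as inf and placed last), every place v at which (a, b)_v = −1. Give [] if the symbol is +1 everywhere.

[5, 11]

Mod squares: a ≡ 77, b ≡ 385. Check v ∈ {∞, 2, 3, 5, 7, 11, 13}.
v=7: a=7^1·(≡1), b=7^3·(≡6) mod 7; (1|7)=+1, (6|7)=-1; (−1)^{1·3·3}·(+1)^3·(-1)^1 = +1.
v=13: a=13^2·(≡3), b=13^4·(≡6) mod 13; (3|13)=+1, (6|13)=-1; (−1)^{2·4·6}·(+1)^4·(-1)^2 = +1.
v=5: a=5^2·(≡2), b=5^1·(≡2) mod 5; (2|5)=-1, (2|5)=-1; (−1)^{2·1·2}·(-1)^1·(-1)^2 = -1.
v=3: a=3^-2·(≡2), b=3^-10·(≡1) mod 3; (2|3)=-1, (1|3)=+1; (−1)^{-2·-10·1}·(-1)^-10·(+1)^-2 = +1.
v=11: a=11^1·(≡2), b=11^1·(≡7) mod 11; (2|11)=-1, (7|11)=-1; (−1)^{1·1·5}·(-1)^1·(-1)^1 = -1.
v=∞: 77 > 0 and 385 > 0  ⇒  (a,b)_∞ = +1.
v=2: v_2(a)=0, v_2(b)=8; units ≡ 5, 1 (mod 8); ε·ε+αω+βω = 0·0+0·0+8·1 ≡ 0  ⇒  (a,b)_2 = +1.
(77, 385 / ℚ) ramifies at {5, 11}: a division algebra.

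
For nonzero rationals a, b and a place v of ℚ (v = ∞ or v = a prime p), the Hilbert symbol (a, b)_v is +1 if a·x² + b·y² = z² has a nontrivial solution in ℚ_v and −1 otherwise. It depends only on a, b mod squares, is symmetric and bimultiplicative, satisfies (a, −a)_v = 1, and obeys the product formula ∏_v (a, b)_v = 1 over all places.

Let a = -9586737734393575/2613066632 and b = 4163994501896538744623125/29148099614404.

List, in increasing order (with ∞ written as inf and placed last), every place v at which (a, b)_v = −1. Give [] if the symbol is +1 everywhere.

[2, 37]

(a, b) ≡ (-14, 37) mod (ℚ^×)²; places V = {2, 5, 7, 11, 17, 31, 37, 41, 53, ∞}.
(a,b)_37: α=2, u≡29; β=5, v≡1 (mod 37); (29|37)=-1, (1|37)=+1; sign (−1)^0·-1^5·+1^2 = -1.
(a,b)_7: α=3, u≡3; β=6, v≡2 (mod 7); (3|7)=-1, (2|7)=+1; sign (−1)^0·-1^6·+1^3 = +1.
(a,b)_53: α=-2, u≡45; β=-4, v≡24 (mod 53); (45|53)=-1, (24|53)=+1; sign (−1)^0·-1^-4·+1^-2 = +1.
(a,b)_17: α=2, u≡7; β=2, v≡6 (mod 17); (7|17)=-1, (6|17)=-1; sign (−1)^0·-1^2·-1^2 = +1.
(a,b)_2: α=-3, β=-2; u≡1, v≡5 (mod 8); ε(u)ε(v)=0·0, αω(v)=-3·1, βω(u)=-2·0; sum ≡ 1  ⇒  -1.
(a,b)_31: α=-2, u≡22; β=-4, v≡23 (mod 31); (22|31)=-1, (23|31)=-1; sign (−1)^0·-1^-4·-1^-2 = +1.
(a,b)_5: α=2, u≡1; β=4, v≡3 (mod 5); (1|5)=+1, (3|5)=-1; sign (−1)^0·+1^4·-1^2 = +1.
(a,b)_41: α=4, u≡15; β=4, v≡23 (mod 41); (15|41)=-1, (23|41)=+1; sign (−1)^0·-1^4·+1^4 = +1.
(a,b)_∞: sgn(-14)=−, sgn(37)=+, so +1.
(a,b)_11: α=-2, u≡2; β=0, v≡3 (mod 11); (2|11)=-1, (3|11)=+1; sign (−1)^0·-1^0·+1^-2 = +1.
(-14, 37 / ℚ) ramifies at {2, 37}: a division algebra.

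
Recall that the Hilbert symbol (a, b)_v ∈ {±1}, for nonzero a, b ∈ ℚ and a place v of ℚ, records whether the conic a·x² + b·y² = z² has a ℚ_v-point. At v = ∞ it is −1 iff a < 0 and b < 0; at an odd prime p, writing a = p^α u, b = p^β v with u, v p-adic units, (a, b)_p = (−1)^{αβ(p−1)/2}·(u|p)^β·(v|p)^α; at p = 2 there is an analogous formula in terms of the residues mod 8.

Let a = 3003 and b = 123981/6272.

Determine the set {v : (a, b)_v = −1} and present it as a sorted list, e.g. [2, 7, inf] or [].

[2, 11]

Mod squares: a ≡ 3003, b ≡ 858. Check v ∈ {∞, 2, 3, 7, 11, 13, 17}.
v=∞: 3003 > 0 and 858 > 0  ⇒  (a,b)_∞ = +1.
v=2: v_2(a)=0, v_2(b)=-7; units ≡ 3, 5 (mod 8); ε·ε+αω+βω = 1·0+0·1+-7·1 ≡ 1  ⇒  (a,b)_2 = -1.
v=13: a=13^1·(≡10), b=13^1·(≡10) mod 13; (10|13)=+1, (10|13)=+1; (−1)^{1·1·6}·(+1)^1·(+1)^1 = +1.
v=11: a=11^1·(≡9), b=11^1·(≡9) mod 11; (9|11)=+1, (9|11)=+1; (−1)^{1·1·5}·(+1)^1·(+1)^1 = -1.
v=7: a=7^1·(≡2), b=7^-2·(≡2) mod 7; (2|7)=+1, (2|7)=+1; (−1)^{1·-2·3}·(+1)^-2·(+1)^1 = +1.
v=17: a=17^0·(≡11), b=17^2·(≡13) mod 17; (11|17)=-1, (13|17)=+1; (−1)^{0·2·8}·(-1)^2·(+1)^0 = +1.
v=3: a=3^1·(≡2), b=3^1·(≡1) mod 3; (2|3)=-1, (1|3)=+1; (−1)^{1·1·1}·(-1)^1·(+1)^1 = +1.
(3003, 858 / ℚ) ramifies at {2, 11}: a division algebra.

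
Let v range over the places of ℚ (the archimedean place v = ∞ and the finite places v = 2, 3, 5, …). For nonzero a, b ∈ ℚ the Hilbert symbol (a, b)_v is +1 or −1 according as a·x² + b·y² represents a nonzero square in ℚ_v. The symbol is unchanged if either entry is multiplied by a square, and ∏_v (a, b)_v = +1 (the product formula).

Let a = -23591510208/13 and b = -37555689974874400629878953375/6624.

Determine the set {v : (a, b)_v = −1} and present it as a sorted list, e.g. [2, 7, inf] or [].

[11, 23, 37, inf]

(a, b) ≡ (-10866271, -192441659410) mod (ℚ^×)²; places V = {2, 3, 5, 7, 11, 13, 17, 19, 23, 29, 37, 41, ∞}.
(a,b)_11: α=0, u≡10; β=1, v≡8 (mod 11); (10|11)=-1, (8|11)=-1; sign (−1)^0·-1^1·-1^0 = -1.
(a,b)_7: α=2, u≡1; β=3, v≡5 (mod 7); (1|7)=+1, (5|7)=-1; sign (−1)^0·+1^3·-1^2 = +1.
(a,b)_29: α=1, u≡15; β=3, v≡18 (mod 29); (15|29)=-1, (18|29)=-1; sign (−1)^0·-1^3·-1^1 = +1.
(a,b)_∞: sgn(-10866271)=−, sgn(-192441659410)=−, so -1.
(a,b)_19: α=1, u≡12; β=5, v≡1 (mod 19); (12|19)=-1, (1|19)=+1; sign (−1)^1·-1^5·+1^1 = +1.
(a,b)_3: α=2, u≡2; β=-2, v≡2 (mod 3); (2|3)=-1, (2|3)=-1; sign (−1)^0·-1^-2·-1^2 = +1.
(a,b)_13: α=-1, u≡7; β=3, v≡6 (mod 13); (7|13)=-1, (6|13)=-1; sign (−1)^0·-1^3·-1^-1 = +1.
(a,b)_37: α=1, u≡17; β=3, v≡7 (mod 37); (17|37)=-1, (7|37)=+1; sign (−1)^0·-1^3·+1^1 = -1.
(a,b)_5: α=0, u≡4; β=3, v≡2 (mod 5); (4|5)=+1, (2|5)=-1; sign (−1)^0·+1^3·-1^0 = +1.
(a,b)_41: α=1, u≡35; β=1, v≡28 (mod 41); (35|41)=-1, (28|41)=-1; sign (−1)^0·-1^1·-1^1 = +1.
(a,b)_23: α=0, u≡21; β=-1, v≡18 (mod 23); (21|23)=-1, (18|23)=+1; sign (−1)^0·-1^-1·+1^0 = -1.
(a,b)_2: α=6, β=-5; u≡1, v≡7 (mod 8); ε(u)ε(v)=0·1, αω(v)=6·0, βω(u)=-5·0; sum ≡ 0  ⇒  +1.
(a,b)_17: α=0, u≡11; β=2, v≡6 (mod 17); (11|17)=-1, (6|17)=-1; sign (−1)^0·-1^2·-1^0 = +1.
(-10866271, -192441659410 / ℚ) ramifies at {11, 23, 37, ∞}: a division algebra.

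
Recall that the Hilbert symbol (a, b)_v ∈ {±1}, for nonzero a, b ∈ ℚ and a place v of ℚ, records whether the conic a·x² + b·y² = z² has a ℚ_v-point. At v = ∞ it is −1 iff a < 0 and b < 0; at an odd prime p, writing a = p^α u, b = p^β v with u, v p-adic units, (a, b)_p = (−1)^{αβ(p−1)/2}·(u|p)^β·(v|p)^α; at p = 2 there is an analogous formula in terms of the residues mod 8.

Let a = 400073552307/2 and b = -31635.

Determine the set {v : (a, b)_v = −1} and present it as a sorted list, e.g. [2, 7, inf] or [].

Mod squares: a ≡ 179894, b ≡ -3515. Check v ∈ {∞, 2, 3, 5, 11, 13, 17, 19, 37}.
v=3: a=3^2·(≡2), b=3^2·(≡1) mod 3; (2|3)=-1, (1|3)=+1; (−1)^{2·2·1}·(-1)^2·(+1)^2 = +1.
v=2: v_2(a)=-1, v_2(b)=0; units ≡ 3, 5 (mod 8); ε·ε+αω+βω = 1·0+-1·1+0·1 ≡ 1  ⇒  (a,b)_2 = -1.
v=13: a=13^1·(≡7), b=13^0·(≡7) mod 13; (7|13)=-1, (7|13)=-1; (−1)^{1·0·6}·(-1)^0·(-1)^1 = -1.
v=∞: 179894 > 0 and -3515 < 0  ⇒  (a,b)_∞ = +1.
v=19: a=19^2·(≡14), b=19^1·(≡7) mod 19; (14|19)=-1, (7|19)=+1; (−1)^{2·1·9}·(-1)^1·(+1)^2 = -1.
v=5: a=5^0·(≡1), b=5^1·(≡3) mod 5; (1|5)=+1, (3|5)=-1; (−1)^{0·1·2}·(+1)^1·(-1)^0 = +1.
v=37: a=37^3·(≡20), b=37^1·(≡33) mod 37; (20|37)=-1, (33|37)=+1; (−1)^{3·1·18}·(-1)^1·(+1)^3 = -1.
v=17: a=17^1·(≡2), b=17^0·(≡2) mod 17; (2|17)=+1, (2|17)=+1; (−1)^{1·0·8}·(+1)^0·(+1)^1 = +1.
v=11: a=11^1·(≡7), b=11^0·(≡1) mod 11; (7|11)=-1, (1|11)=+1; (−1)^{1·0·5}·(-1)^0·(+1)^1 = +1.
Ram(179894, -3515) = {2, 13, 19, 37}; no ℚ_2-point on the conic.

[2, 13, 19, 37]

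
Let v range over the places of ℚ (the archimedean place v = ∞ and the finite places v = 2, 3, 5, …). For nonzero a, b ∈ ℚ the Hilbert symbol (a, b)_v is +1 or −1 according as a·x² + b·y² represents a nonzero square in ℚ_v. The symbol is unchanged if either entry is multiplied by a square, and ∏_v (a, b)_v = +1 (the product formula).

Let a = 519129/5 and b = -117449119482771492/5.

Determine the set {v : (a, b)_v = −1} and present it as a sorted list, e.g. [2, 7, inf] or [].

[5, 29]

(a, b) ≡ (32045, -1885) mod (ℚ^×)²; places V = {2, 3, 5, 13, 17, 29, ∞}.
(a,b)_29: α=1, u≡19; β=3, v≡16 (mod 29); (19|29)=-1, (16|29)=+1; sign (−1)^0·-1^3·+1^1 = -1.
(a,b)_∞: sgn(32045)=+, sgn(-1885)=−, so +1.
(a,b)_13: α=1, u≡2; β=3, v≡8 (mod 13); (2|13)=-1, (8|13)=-1; sign (−1)^0·-1^3·-1^1 = +1.
(a,b)_3: α=4, u≡2; β=8, v≡2 (mod 3); (2|3)=-1, (2|3)=-1; sign (−1)^0·-1^8·-1^4 = +1.
(a,b)_5: α=-1, u≡4; β=-1, v≡3 (mod 5); (4|5)=+1, (3|5)=-1; sign (−1)^0·+1^-1·-1^-1 = -1.
(a,b)_17: α=1, u≡1; β=4, v≡8 (mod 17); (1|17)=+1, (8|17)=+1; sign (−1)^0·+1^4·+1^1 = +1.
(a,b)_2: α=0, β=2; u≡5, v≡3 (mod 8); ε(u)ε(v)=0·1, αω(v)=0·1, βω(u)=2·1; sum ≡ 0  ⇒  +1.
Ram(32045, -1885) = {5, 29}; no ℚ_5-point on the conic.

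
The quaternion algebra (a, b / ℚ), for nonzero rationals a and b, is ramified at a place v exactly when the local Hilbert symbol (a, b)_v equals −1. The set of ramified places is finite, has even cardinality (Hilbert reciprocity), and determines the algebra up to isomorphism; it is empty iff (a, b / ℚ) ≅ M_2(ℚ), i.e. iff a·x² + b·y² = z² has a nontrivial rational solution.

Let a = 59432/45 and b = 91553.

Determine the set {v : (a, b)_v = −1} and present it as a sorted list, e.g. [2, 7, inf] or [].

Mod squares: a ≡ 74290, b ≡ 91553. Check v ∈ {∞, 2, 3, 5, 7, 11, 17, 19, 23, 29, 41}.
v=17: a=17^1·(≡1), b=17^0·(≡8) mod 17; (1|17)=+1, (8|17)=+1; (−1)^{1·0·8}·(+1)^0·(+1)^1 = +1.
v=5: a=5^-1·(≡3), b=5^0·(≡3) mod 5; (3|5)=-1, (3|5)=-1; (−1)^{-1·0·2}·(-1)^0·(-1)^-1 = -1.
v=2: v_2(a)=3, v_2(b)=0; units ≡ 1, 1 (mod 8); ε·ε+αω+βω = 0·0+3·0+0·0 ≡ 0  ⇒  (a,b)_2 = +1.
v=23: a=23^1·(≡15), b=23^0·(≡13) mod 23; (15|23)=-1, (13|23)=+1; (−1)^{1·0·11}·(-1)^0·(+1)^1 = +1.
v=19: a=19^1·(≡18), b=19^0·(≡11) mod 19; (18|19)=-1, (11|19)=+1; (−1)^{1·0·9}·(-1)^0·(+1)^1 = +1.
v=∞: 74290 > 0 and 91553 > 0  ⇒  (a,b)_∞ = +1.
v=29: a=29^0·(≡17), b=29^1·(≡25) mod 29; (17|29)=-1, (25|29)=+1; (−1)^{0·1·14}·(-1)^1·(+1)^0 = -1.
v=11: a=11^0·(≡10), b=11^1·(≡7) mod 11; (10|11)=-1, (7|11)=-1; (−1)^{0·1·5}·(-1)^1·(-1)^0 = -1.
v=3: a=3^-2·(≡1), b=3^0·(≡2) mod 3; (1|3)=+1, (2|3)=-1; (−1)^{-2·0·1}·(+1)^0·(-1)^-2 = +1.
v=41: a=41^0·(≡16), b=41^1·(≡19) mod 41; (16|41)=+1, (19|41)=-1; (−1)^{0·1·20}·(+1)^1·(-1)^0 = +1.
v=7: a=7^0·(≡3), b=7^1·(≡3) mod 7; (3|7)=-1, (3|7)=-1; (−1)^{0·1·3}·(-1)^1·(-1)^0 = -1.
Ram(74290, 91553) = {5, 7, 11, 29}; no ℚ_5-point on the conic.

[5, 7, 11, 29]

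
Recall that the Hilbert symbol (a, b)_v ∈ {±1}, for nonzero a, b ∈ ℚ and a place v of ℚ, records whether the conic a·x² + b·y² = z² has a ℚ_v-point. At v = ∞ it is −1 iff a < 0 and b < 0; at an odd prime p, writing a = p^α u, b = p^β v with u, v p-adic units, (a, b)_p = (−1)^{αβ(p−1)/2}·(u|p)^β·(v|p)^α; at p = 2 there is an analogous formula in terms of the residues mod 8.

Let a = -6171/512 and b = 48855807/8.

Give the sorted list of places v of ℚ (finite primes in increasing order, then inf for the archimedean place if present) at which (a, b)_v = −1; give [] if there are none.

[2, 3, 7, 13, 17, 29]

Mod squares: a ≡ -102, b ≡ 89726. Check v ∈ {∞, 2, 3, 7, 11, 13, 17, 29}.
v=17: a=17^1·(≡14), b=17^1·(≡9) mod 17; (14|17)=-1, (9|17)=+1; (−1)^{1·1·8}·(-1)^1·(+1)^1 = -1.
v=2: v_2(a)=-9, v_2(b)=-3; units ≡ 5, 7 (mod 8); ε·ε+αω+βω = 0·1+-9·0+-3·1 ≡ 1  ⇒  (a,b)_2 = -1.
v=11: a=11^2·(≡8), b=11^2·(≡7) mod 11; (8|11)=-1, (7|11)=-1; (−1)^{2·2·5}·(-1)^2·(-1)^2 = +1.
v=∞: -102 < 0 and 89726 > 0  ⇒  (a,b)_∞ = +1.
v=29: a=29^0·(≡11), b=29^1·(≡20) mod 29; (11|29)=-1, (20|29)=+1; (−1)^{0·1·14}·(-1)^1·(+1)^0 = -1.
v=3: a=3^1·(≡2), b=3^2·(≡2) mod 3; (2|3)=-1, (2|3)=-1; (−1)^{1·2·1}·(-1)^2·(-1)^1 = -1.
v=7: a=7^0·(≡3), b=7^1·(≡2) mod 7; (3|7)=-1, (2|7)=+1; (−1)^{0·1·3}·(-1)^1·(+1)^0 = -1.
v=13: a=13^0·(≡6), b=13^1·(≡1) mod 13; (6|13)=-1, (1|13)=+1; (−1)^{0·1·6}·(-1)^1·(+1)^0 = -1.
|Ram(-102, 89726)| = 6, even; anisotropic at {2, 3, 7, 13, 17, 29}.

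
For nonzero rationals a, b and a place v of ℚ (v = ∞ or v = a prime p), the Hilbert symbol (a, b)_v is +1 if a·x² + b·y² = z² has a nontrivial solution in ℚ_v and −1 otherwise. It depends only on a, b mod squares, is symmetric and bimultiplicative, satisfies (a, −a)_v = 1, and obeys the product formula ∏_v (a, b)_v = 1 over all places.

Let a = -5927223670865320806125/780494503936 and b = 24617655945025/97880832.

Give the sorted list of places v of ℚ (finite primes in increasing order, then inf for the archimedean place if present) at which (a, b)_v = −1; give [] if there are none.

[2, 5, 11, 13]

Mod squares: a ≡ -5, b ≡ 9867. Check v ∈ {∞, 2, 3, 5, 7, 11, 13, 17, 23, 29}.
v=13: a=13^4·(≡8), b=13^3·(≡11) mod 13; (8|13)=-1, (11|13)=-1; (−1)^{4·3·6}·(-1)^3·(-1)^4 = -1.
v=2: v_2(a)=-16, v_2(b)=-8; units ≡ 3, 3 (mod 8); ε·ε+αω+βω = 1·1+-16·1+-8·1 ≡ 1  ⇒  (a,b)_2 = -1.
v=3: a=3^0·(≡1), b=3^-3·(≡1) mod 3; (1|3)=+1, (1|3)=+1; (−1)^{0·-3·1}·(+1)^-3·(+1)^0 = +1.
v=5: a=5^3·(≡1), b=5^2·(≡3) mod 5; (1|5)=+1, (3|5)=-1; (−1)^{3·2·2}·(+1)^2·(-1)^3 = -1.
v=29: a=29^-2·(≡13), b=29^0·(≡24) mod 29; (13|29)=+1, (24|29)=+1; (−1)^{-2·0·14}·(+1)^0·(+1)^-2 = +1.
v=7: a=7^-2·(≡1), b=7^-2·(≡4) mod 7; (1|7)=+1, (4|7)=+1; (−1)^{-2·-2·3}·(+1)^-2·(+1)^-2 = +1.
v=17: a=17^-2·(≡14), b=17^-2·(≡12) mod 17; (14|17)=-1, (12|17)=-1; (−1)^{-2·-2·8}·(-1)^-2·(-1)^-2 = +1.
v=11: a=11^12·(≡6), b=11^7·(≡7) mod 11; (6|11)=-1, (7|11)=-1; (−1)^{12·7·5}·(-1)^7·(-1)^12 = -1.
v=∞: -5 < 0 and 9867 > 0  ⇒  (a,b)_∞ = +1.
v=23: a=23^2·(≡13), b=23^1·(≡21) mod 23; (13|23)=+1, (21|23)=-1; (−1)^{2·1·11}·(+1)^1·(-1)^2 = +1.
(-5, 9867 / ℚ) ramifies at {2, 5, 11, 13}: a division algebra.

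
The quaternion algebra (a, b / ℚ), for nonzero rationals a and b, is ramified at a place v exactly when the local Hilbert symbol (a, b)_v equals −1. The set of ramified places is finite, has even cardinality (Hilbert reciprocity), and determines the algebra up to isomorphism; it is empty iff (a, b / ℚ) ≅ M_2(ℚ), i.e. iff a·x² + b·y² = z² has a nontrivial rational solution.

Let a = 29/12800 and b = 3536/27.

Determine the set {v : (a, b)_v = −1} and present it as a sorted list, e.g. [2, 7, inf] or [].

[13, 17]

(a, b) ≡ (58, 663) mod (ℚ^×)²; places V = {2, 3, 5, 13, 17, 29, ∞}.
(a,b)_17: α=0, u≡5; β=1, v≡14 (mod 17); (5|17)=-1, (14|17)=-1; sign (−1)^0·-1^1·-1^0 = -1.
(a,b)_2: α=-9, β=4; u≡5, v≡7 (mod 8); ε(u)ε(v)=0·1, αω(v)=-9·0, βω(u)=4·1; sum ≡ 0  ⇒  +1.
(a,b)_∞: sgn(58)=+, sgn(663)=+, so +1.
(a,b)_5: α=-2, u≡2; β=0, v≡3 (mod 5); (2|5)=-1, (3|5)=-1; sign (−1)^0·-1^0·-1^-2 = +1.
(a,b)_13: α=0, u≡2; β=1, v≡12 (mod 13); (2|13)=-1, (12|13)=+1; sign (−1)^0·-1^1·+1^0 = -1.
(a,b)_29: α=1, u≡8; β=0, v≡1 (mod 29); (8|29)=-1, (1|29)=+1; sign (−1)^0·-1^0·+1^1 = +1.
(a,b)_3: α=0, u≡1; β=-3, v≡2 (mod 3); (1|3)=+1, (2|3)=-1; sign (−1)^0·+1^-3·-1^0 = +1.
(58, 663 / ℚ) ramifies at {13, 17}: a division algebra.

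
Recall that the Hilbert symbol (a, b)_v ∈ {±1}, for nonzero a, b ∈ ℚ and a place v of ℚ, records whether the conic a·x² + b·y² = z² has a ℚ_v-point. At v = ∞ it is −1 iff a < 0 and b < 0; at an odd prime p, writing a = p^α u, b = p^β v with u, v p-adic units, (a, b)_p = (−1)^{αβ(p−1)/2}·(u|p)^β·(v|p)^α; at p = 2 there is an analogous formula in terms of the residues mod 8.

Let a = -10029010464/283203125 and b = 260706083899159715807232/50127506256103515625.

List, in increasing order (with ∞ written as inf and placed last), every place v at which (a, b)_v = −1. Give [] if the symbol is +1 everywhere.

[2, 11, 19, 29]

(a, b) ≡ (-206074, 2) mod (ℚ^×)²; places V = {2, 3, 5, 11, 17, 19, 29, ∞}.
(a,b)_2: α=5, β=15; u≡3, v≡1 (mod 8); ε(u)ε(v)=1·0, αω(v)=5·0, βω(u)=15·1; sum ≡ 1  ⇒  -1.
(a,b)_∞: sgn(-206074)=−, sgn(2)=+, so +1.
(a,b)_17: α=1, u≡16; β=2, v≡15 (mod 17); (16|17)=+1, (15|17)=+1; sign (−1)^0·+1^2·+1^1 = +1.
(a,b)_19: α=1, u≡12; β=2, v≡13 (mod 19); (12|19)=-1, (13|19)=-1; sign (−1)^0·-1^2·-1^1 = -1.
(a,b)_29: α=-1, u≡13; β=-2, v≡2 (mod 29); (13|29)=+1, (2|29)=-1; sign (−1)^0·+1^-2·-1^-1 = -1.
(a,b)_11: α=3, u≡8; β=6, v≡7 (mod 11); (8|11)=-1, (7|11)=-1; sign (−1)^0·-1^6·-1^3 = -1.
(a,b)_5: α=-10, u≡4; β=-24, v≡2 (mod 5); (4|5)=+1, (2|5)=-1; sign (−1)^0·+1^-24·-1^-10 = +1.
(a,b)_3: α=6, u≡2; β=16, v≡2 (mod 3); (2|3)=-1, (2|3)=-1; sign (−1)^0·-1^16·-1^6 = +1.
|Ram(-206074, 2)| = 4, even; anisotropic at {2, 11, 19, 29}.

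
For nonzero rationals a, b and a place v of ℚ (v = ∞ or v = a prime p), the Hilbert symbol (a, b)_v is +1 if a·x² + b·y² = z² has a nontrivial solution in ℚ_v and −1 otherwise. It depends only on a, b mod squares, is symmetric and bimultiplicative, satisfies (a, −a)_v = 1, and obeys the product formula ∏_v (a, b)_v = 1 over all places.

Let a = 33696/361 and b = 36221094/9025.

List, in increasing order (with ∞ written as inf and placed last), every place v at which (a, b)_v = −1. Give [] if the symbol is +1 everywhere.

[3, 13]

Mod squares: a ≡ 26, b ≡ 6. Check v ∈ {∞, 2, 3, 5, 7, 13, 19}.
v=2: v_2(a)=5, v_2(b)=1; units ≡ 5, 3 (mod 8); ε·ε+αω+βω = 0·1+5·1+1·1 ≡ 0  ⇒  (a,b)_2 = +1.
v=7: a=7^0·(≡3), b=7^2·(≡3) mod 7; (3|7)=-1, (3|7)=-1; (−1)^{0·2·3}·(-1)^2·(-1)^0 = +1.
v=19: a=19^-2·(≡9), b=19^-2·(≡17) mod 19; (9|19)=+1, (17|19)=+1; (−1)^{-2·-2·9}·(+1)^-2·(+1)^-2 = +1.
v=13: a=13^1·(≡7), b=13^2·(≡7) mod 13; (7|13)=-1, (7|13)=-1; (−1)^{1·2·6}·(-1)^2·(-1)^1 = -1.
v=5: a=5^0·(≡1), b=5^-2·(≡4) mod 5; (1|5)=+1, (4|5)=+1; (−1)^{0·-2·2}·(+1)^-2·(+1)^0 = +1.
v=∞: 26 > 0 and 6 > 0  ⇒  (a,b)_∞ = +1.
v=3: a=3^4·(≡2), b=3^7·(≡2) mod 3; (2|3)=-1, (2|3)=-1; (−1)^{4·7·1}·(-1)^7·(-1)^4 = -1.
Ram(26, 6) = {3, 13}; no ℚ_3-point on the conic.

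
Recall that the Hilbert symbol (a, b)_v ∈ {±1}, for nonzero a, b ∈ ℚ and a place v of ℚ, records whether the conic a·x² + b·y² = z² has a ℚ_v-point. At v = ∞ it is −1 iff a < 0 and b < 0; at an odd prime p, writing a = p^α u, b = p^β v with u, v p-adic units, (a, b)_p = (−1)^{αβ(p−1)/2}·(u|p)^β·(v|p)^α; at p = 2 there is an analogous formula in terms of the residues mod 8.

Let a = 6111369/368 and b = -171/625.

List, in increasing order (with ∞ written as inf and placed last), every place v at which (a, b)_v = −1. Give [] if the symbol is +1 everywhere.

[]

Mod squares: a ≡ 4807, b ≡ -19. Check v ∈ {∞, 2, 3, 5, 11, 19, 23}.
v=19: a=19^3·(≡16), b=19^1·(≡14) mod 19; (16|19)=+1, (14|19)=-1; (−1)^{3·1·9}·(+1)^1·(-1)^3 = +1.
v=∞: 4807 > 0 and -19 < 0  ⇒  (a,b)_∞ = +1.
v=23: a=23^-1·(≡1), b=23^0·(≡9) mod 23; (1|23)=+1, (9|23)=+1; (−1)^{-1·0·11}·(+1)^0·(+1)^-1 = +1.
v=3: a=3^4·(≡1), b=3^2·(≡2) mod 3; (1|3)=+1, (2|3)=-1; (−1)^{4·2·1}·(+1)^2·(-1)^4 = +1.
v=5: a=5^0·(≡3), b=5^-4·(≡4) mod 5; (3|5)=-1, (4|5)=+1; (−1)^{0·-4·2}·(-1)^-4·(+1)^0 = +1.
v=2: v_2(a)=-4, v_2(b)=0; units ≡ 7, 5 (mod 8); ε·ε+αω+βω = 1·0+-4·1+0·0 ≡ 0  ⇒  (a,b)_2 = +1.
v=11: a=11^1·(≡7), b=11^0·(≡3) mod 11; (7|11)=-1, (3|11)=+1; (−1)^{1·0·5}·(-1)^0·(+1)^1 = +1.
Ram(a, b) = ∅: the form 4807·x² + -19·y² − z² is isotropic over every ℚ_v, so by Hasse–Minkowski it is isotropic over ℚ.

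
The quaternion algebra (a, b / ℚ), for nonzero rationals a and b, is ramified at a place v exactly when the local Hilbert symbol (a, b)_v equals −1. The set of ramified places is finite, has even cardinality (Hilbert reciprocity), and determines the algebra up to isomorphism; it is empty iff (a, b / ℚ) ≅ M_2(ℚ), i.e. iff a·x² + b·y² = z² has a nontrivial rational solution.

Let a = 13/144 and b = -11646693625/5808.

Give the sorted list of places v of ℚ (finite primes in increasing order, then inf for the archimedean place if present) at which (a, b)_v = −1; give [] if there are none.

[5, 7, 13, 19]

Mod squares: a ≡ 13, b ≡ -33915. Check v ∈ {∞, 2, 3, 5, 7, 11, 13, 17, 19, 29}.
v=2: v_2(a)=-4, v_2(b)=-4; units ≡ 5, 5 (mod 8); ε·ε+αω+βω = 0·0+-4·1+-4·1 ≡ 0  ⇒  (a,b)_2 = +1.
v=29: a=29^0·(≡16), b=29^2·(≡8) mod 29; (16|29)=+1, (8|29)=-1; (−1)^{0·2·14}·(+1)^2·(-1)^0 = +1.
v=17: a=17^0·(≡8), b=17^1·(≡14) mod 17; (8|17)=+1, (14|17)=-1; (−1)^{0·1·8}·(+1)^1·(-1)^0 = +1.
v=7: a=7^0·(≡5), b=7^3·(≡3) mod 7; (5|7)=-1, (3|7)=-1; (−1)^{0·3·3}·(-1)^3·(-1)^0 = -1.
v=11: a=11^0·(≡2), b=11^-2·(≡4) mod 11; (2|11)=-1, (4|11)=+1; (−1)^{0·-2·5}·(-1)^-2·(+1)^0 = +1.
v=5: a=5^0·(≡2), b=5^3·(≡2) mod 5; (2|5)=-1, (2|5)=-1; (−1)^{0·3·2}·(-1)^3·(-1)^0 = -1.
v=19: a=19^0·(≡15), b=19^1·(≡7) mod 19; (15|19)=-1, (7|19)=+1; (−1)^{0·1·9}·(-1)^1·(+1)^0 = -1.
v=∞: 13 > 0 and -33915 < 0  ⇒  (a,b)_∞ = +1.
v=13: a=13^1·(≡1), b=13^0·(≡7) mod 13; (1|13)=+1, (7|13)=-1; (−1)^{1·0·6}·(+1)^0·(-1)^1 = -1.
v=3: a=3^-2·(≡1), b=3^-1·(≡2) mod 3; (1|3)=+1, (2|3)=-1; (−1)^{-2·-1·1}·(+1)^-1·(-1)^-2 = +1.
|Ram(13, -33915)| = 4, even; anisotropic at {5, 7, 13, 19}.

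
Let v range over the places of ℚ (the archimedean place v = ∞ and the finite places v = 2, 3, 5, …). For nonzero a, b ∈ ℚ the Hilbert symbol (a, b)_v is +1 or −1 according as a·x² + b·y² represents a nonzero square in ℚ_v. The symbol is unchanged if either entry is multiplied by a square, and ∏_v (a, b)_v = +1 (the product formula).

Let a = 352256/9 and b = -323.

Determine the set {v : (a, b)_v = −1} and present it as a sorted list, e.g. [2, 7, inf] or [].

[2, 19]

Mod squares: a ≡ 86, b ≡ -323. Check v ∈ {∞, 2, 3, 17, 19, 43}.
v=3: a=3^-2·(≡2), b=3^0·(≡1) mod 3; (2|3)=-1, (1|3)=+1; (−1)^{-2·0·1}·(-1)^0·(+1)^-2 = +1.
v=19: a=19^0·(≡8), b=19^1·(≡2) mod 19; (8|19)=-1, (2|19)=-1; (−1)^{0·1·9}·(-1)^1·(-1)^0 = -1.
v=43: a=43^1·(≡12), b=43^0·(≡21) mod 43; (12|43)=-1, (21|43)=+1; (−1)^{1·0·21}·(-1)^0·(+1)^1 = +1.
v=2: v_2(a)=13, v_2(b)=0; units ≡ 3, 5 (mod 8); ε·ε+αω+βω = 1·0+13·1+0·1 ≡ 1  ⇒  (a,b)_2 = -1.
v=∞: 86 > 0 and -323 < 0  ⇒  (a,b)_∞ = +1.
v=17: a=17^0·(≡15), b=17^1·(≡15) mod 17; (15|17)=+1, (15|17)=+1; (−1)^{0·1·8}·(+1)^1·(+1)^0 = +1.
(86, -323 / ℚ) ramifies at {2, 19}: a division algebra.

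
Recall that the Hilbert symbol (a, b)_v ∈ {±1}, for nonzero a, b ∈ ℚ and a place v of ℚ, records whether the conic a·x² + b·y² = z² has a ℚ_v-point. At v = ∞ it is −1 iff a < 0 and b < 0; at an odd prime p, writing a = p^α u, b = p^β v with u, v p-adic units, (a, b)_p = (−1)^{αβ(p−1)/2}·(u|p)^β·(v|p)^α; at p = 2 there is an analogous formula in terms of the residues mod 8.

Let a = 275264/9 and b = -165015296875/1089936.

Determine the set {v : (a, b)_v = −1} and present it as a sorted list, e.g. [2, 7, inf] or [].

(a, b) ≡ (4301, -62491) mod (ℚ^×)²; places V = {2, 3, 5, 11, 13, 17, 19, 23, 29, ∞}.
(a,b)_∞: sgn(4301)=+, sgn(-62491)=−, so +1.
(a,b)_13: α=0, u≡6; β=3, v≡12 (mod 13); (6|13)=-1, (12|13)=+1; sign (−1)^0·-1^3·+1^0 = -1.
(a,b)_11: α=1, u≡6; β=1, v≡10 (mod 11); (6|11)=-1, (10|11)=-1; sign (−1)^1·-1^1·-1^1 = -1.
(a,b)_17: α=1, u≡16; β=0, v≡1 (mod 17); (16|17)=+1, (1|17)=+1; sign (−1)^0·+1^0·+1^1 = +1.
(a,b)_5: α=0, u≡1; β=6, v≡1 (mod 5); (1|5)=+1, (1|5)=+1; sign (−1)^0·+1^6·+1^0 = +1.
(a,b)_29: α=0, u≡6; β=-2, v≡6 (mod 29); (6|29)=+1, (6|29)=+1; sign (−1)^0·+1^-2·+1^0 = +1.
(a,b)_3: α=-2, u≡2; β=-4, v≡2 (mod 3); (2|3)=-1, (2|3)=-1; sign (−1)^0·-1^-4·-1^-2 = +1.
(a,b)_2: α=6, β=-4; u≡5, v≡5 (mod 8); ε(u)ε(v)=0·0, αω(v)=6·1, βω(u)=-4·1; sum ≡ 0  ⇒  +1.
(a,b)_23: α=1, u≡6; β=1, v≡7 (mod 23); (6|23)=+1, (7|23)=-1; sign (−1)^1·+1^1·-1^1 = +1.
(a,b)_19: α=0, u≡16; β=1, v≡9 (mod 19); (16|19)=+1, (9|19)=+1; sign (−1)^0·+1^1·+1^0 = +1.
(4301, -62491 / ℚ) ramifies at {11, 13}: a division algebra.

[11, 13]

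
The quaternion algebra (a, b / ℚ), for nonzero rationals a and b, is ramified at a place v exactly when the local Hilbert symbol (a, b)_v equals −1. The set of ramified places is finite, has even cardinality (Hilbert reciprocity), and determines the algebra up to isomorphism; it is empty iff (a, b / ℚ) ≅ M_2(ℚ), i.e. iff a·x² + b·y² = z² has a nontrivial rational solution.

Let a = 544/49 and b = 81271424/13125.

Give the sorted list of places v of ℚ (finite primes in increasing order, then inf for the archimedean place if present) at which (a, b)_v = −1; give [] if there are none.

[7, 13]

Mod squares: a ≡ 34, b ≡ 546. Check v ∈ {∞, 2, 3, 5, 7, 13, 17}.
v=7: a=7^-2·(≡5), b=7^-1·(≡4) mod 7; (5|7)=-1, (4|7)=+1; (−1)^{-2·-1·3}·(-1)^-1·(+1)^-2 = -1.
v=5: a=5^0·(≡1), b=5^-4·(≡4) mod 5; (1|5)=+1, (4|5)=+1; (−1)^{0·-4·2}·(+1)^-4·(+1)^0 = +1.
v=13: a=13^0·(≡5), b=13^3·(≡9) mod 13; (5|13)=-1, (9|13)=+1; (−1)^{0·3·6}·(-1)^3·(+1)^0 = -1.
v=∞: 34 > 0 and 546 > 0  ⇒  (a,b)_∞ = +1.
v=3: a=3^0·(≡1), b=3^-1·(≡2) mod 3; (1|3)=+1, (2|3)=-1; (−1)^{0·-1·1}·(+1)^-1·(-1)^0 = +1.
v=17: a=17^1·(≡1), b=17^2·(≡2) mod 17; (1|17)=+1, (2|17)=+1; (−1)^{1·2·8}·(+1)^2·(+1)^1 = +1.
v=2: v_2(a)=5, v_2(b)=7; units ≡ 1, 1 (mod 8); ε·ε+αω+βω = 0·0+5·0+7·0 ≡ 0  ⇒  (a,b)_2 = +1.
Ram(34, 546) = {7, 13}; no ℚ_7-point on the conic.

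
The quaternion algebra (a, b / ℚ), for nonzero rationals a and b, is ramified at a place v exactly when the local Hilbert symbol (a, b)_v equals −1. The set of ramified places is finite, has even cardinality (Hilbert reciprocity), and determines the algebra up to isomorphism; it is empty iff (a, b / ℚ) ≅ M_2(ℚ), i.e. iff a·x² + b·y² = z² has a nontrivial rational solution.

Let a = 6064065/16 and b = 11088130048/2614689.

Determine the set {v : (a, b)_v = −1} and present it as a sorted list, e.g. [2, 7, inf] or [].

(a, b) ≡ (74865, 9367) mod (ℚ^×)²; places V = {2, 3, 5, 7, 11, 17, 19, 23, 29, 31, ∞}.
(a,b)_2: α=-4, β=12; u≡1, v≡7 (mod 8); ε(u)ε(v)=0·1, αω(v)=-4·0, βω(u)=12·0; sum ≡ 0  ⇒  +1.
(a,b)_19: α=0, u≡17; β=1, v≡8 (mod 19); (17|19)=+1, (8|19)=-1; sign (−1)^0·+1^1·-1^0 = +1.
(a,b)_3: α=5, u≡1; β=-2, v≡1 (mod 3); (1|3)=+1, (1|3)=+1; sign (−1)^0·+1^-2·+1^5 = +1.
(a,b)_31: α=1, u≡10; β=0, v≡8 (mod 31); (10|31)=+1, (8|31)=+1; sign (−1)^0·+1^0·+1^1 = +1.
(a,b)_23: α=1, u≡9; β=0, v≡6 (mod 23); (9|23)=+1, (6|23)=+1; sign (−1)^0·+1^0·+1^1 = +1.
(a,b)_29: α=0, u≡23; β=1, v≡16 (mod 29); (23|29)=+1, (16|29)=+1; sign (−1)^0·+1^1·+1^0 = +1.
(a,b)_7: α=1, u≡5; β=-4, v≡4 (mod 7); (5|7)=-1, (4|7)=+1; sign (−1)^0·-1^-4·+1^1 = +1.
(a,b)_11: α=0, u≡8; β=-2, v≡10 (mod 11); (8|11)=-1, (10|11)=-1; sign (−1)^0·-1^-2·-1^0 = +1.
(a,b)_17: α=0, u≡5; β=3, v≡11 (mod 17); (5|17)=-1, (11|17)=-1; sign (−1)^0·-1^3·-1^0 = -1.
(a,b)_5: α=1, u≡3; β=0, v≡2 (mod 5); (3|5)=-1, (2|5)=-1; sign (−1)^0·-1^0·-1^1 = -1.
(a,b)_∞: sgn(74865)=+, sgn(9367)=+, so +1.
|Ram(74865, 9367)| = 2, even; anisotropic at {5, 17}.

[5, 17]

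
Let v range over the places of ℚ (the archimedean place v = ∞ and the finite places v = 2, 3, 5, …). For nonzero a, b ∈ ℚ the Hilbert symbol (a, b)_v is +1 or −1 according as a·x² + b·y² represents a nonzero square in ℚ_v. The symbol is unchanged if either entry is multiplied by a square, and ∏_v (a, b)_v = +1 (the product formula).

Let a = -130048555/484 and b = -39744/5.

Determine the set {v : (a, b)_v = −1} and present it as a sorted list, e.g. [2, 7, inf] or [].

Mod squares: a ≡ -449995, b ≡ -345. Check v ∈ {∞, 2, 3, 5, 7, 11, 13, 17, 23, 43}.
v=7: a=7^1·(≡6), b=7^0·(≡6) mod 7; (6|7)=-1, (6|7)=-1; (−1)^{1·0·3}·(-1)^0·(-1)^1 = -1.
v=43: a=43^1·(≡37), b=43^0·(≡32) mod 43; (37|43)=-1, (32|43)=-1; (−1)^{1·0·21}·(-1)^0·(-1)^1 = -1.
v=23: a=23^1·(≡12), b=23^1·(≡4) mod 23; (12|23)=+1, (4|23)=+1; (−1)^{1·1·11}·(+1)^1·(+1)^1 = -1.
v=13: a=13^1·(≡4), b=13^0·(≡2) mod 13; (4|13)=+1, (2|13)=-1; (−1)^{1·0·6}·(+1)^0·(-1)^1 = -1.
v=11: a=11^-2·(≡3), b=11^0·(≡2) mod 11; (3|11)=+1, (2|11)=-1; (−1)^{-2·0·5}·(+1)^0·(-1)^-2 = +1.
v=2: v_2(a)=-2, v_2(b)=6; units ≡ 5, 7 (mod 8); ε·ε+αω+βω = 0·1+-2·0+6·1 ≡ 0  ⇒  (a,b)_2 = +1.
v=∞: -449995 < 0 and -345 < 0  ⇒  (a,b)_∞ = -1.
v=3: a=3^0·(≡2), b=3^3·(≡2) mod 3; (2|3)=-1, (2|3)=-1; (−1)^{0·3·1}·(-1)^3·(-1)^0 = -1.
v=5: a=5^1·(≡1), b=5^-1·(≡1) mod 5; (1|5)=+1, (1|5)=+1; (−1)^{1·-1·2}·(+1)^-1·(+1)^1 = +1.
v=17: a=17^2·(≡10), b=17^0·(≡14) mod 17; (10|17)=-1, (14|17)=-1; (−1)^{2·0·8}·(-1)^0·(-1)^2 = +1.
(-449995, -345 / ℚ) ramifies at {3, 7, 13, 23, 43, ∞}: a division algebra.

[3, 7, 13, 23, 43, inf]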